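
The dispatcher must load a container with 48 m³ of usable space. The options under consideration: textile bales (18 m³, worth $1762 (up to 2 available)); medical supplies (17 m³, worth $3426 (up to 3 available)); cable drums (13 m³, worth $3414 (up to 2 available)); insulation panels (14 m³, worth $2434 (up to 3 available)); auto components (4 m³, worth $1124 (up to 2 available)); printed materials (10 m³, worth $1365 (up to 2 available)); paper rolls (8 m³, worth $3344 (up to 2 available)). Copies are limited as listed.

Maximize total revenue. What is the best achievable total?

14640

Greedy by ratio would take cable drums + 2×auto components + printed materials + 2×paper rolls: 47 m³ used, total 13715.
Replace auto components and printed materials with cable drums: the trade gains 925 net, giving 14640 at 46 m³.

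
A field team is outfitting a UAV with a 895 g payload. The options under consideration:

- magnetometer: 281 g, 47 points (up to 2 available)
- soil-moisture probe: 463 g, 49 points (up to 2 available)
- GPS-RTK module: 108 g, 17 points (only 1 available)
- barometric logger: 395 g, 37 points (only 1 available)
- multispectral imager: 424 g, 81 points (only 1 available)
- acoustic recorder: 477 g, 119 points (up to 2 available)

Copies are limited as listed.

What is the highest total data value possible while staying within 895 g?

183

Taking magnetometer + GPS-RTK module + acoustic recorder: 866 g used, 183 in data value.
That's the maximum — no swap from here does better than 183.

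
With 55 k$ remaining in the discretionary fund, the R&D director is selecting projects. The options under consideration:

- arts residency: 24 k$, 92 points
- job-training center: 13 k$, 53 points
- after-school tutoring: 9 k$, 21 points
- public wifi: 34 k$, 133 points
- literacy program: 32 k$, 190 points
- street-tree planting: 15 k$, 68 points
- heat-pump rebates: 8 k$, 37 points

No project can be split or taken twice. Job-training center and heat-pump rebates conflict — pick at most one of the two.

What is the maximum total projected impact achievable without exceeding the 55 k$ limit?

295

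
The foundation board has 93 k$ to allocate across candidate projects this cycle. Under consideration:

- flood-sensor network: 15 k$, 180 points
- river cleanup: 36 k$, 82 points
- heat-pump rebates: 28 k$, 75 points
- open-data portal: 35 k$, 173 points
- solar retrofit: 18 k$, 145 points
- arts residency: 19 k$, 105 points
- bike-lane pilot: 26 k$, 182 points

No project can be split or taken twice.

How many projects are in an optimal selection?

Best achievable projected impact is 612.
For example flood-sensor network + solar retrofit + arts residency + bike-lane pilot achieves it, using 78 k$.
Every optimal selection uses 4 projects.

4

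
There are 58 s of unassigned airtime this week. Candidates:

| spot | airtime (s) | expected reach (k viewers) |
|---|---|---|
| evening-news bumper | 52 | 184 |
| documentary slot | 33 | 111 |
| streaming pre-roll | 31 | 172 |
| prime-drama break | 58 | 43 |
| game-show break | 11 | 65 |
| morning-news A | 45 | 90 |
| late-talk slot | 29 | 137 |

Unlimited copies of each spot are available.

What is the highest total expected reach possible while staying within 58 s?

325

By expected reach per s: game-show break 5.91, streaming pre-roll 5.55, late-talk slot 4.72, evening-news bumper 3.54 lead.
Best packing: 5×game-show break — 55 s, 325 total.
Every other selection either busts 58 s or fails to beat 325.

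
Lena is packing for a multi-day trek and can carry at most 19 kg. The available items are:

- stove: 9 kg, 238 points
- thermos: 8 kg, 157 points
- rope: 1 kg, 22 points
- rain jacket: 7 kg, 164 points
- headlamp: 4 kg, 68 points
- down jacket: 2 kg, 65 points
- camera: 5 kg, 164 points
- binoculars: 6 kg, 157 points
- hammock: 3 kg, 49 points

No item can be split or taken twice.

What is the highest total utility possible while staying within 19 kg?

516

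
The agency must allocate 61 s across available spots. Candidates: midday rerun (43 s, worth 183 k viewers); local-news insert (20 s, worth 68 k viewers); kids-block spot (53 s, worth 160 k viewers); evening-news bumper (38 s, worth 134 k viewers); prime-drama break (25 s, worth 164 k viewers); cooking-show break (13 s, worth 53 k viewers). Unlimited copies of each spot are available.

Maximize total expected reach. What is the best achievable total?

328

By expected reach per s: prime-drama break 6.56, midday rerun 4.26, cooking-show break 4.08 lead.
Best packing: 2×prime-drama break — 50 s, 328 total.
That's the maximum — no swap from here does better than 328.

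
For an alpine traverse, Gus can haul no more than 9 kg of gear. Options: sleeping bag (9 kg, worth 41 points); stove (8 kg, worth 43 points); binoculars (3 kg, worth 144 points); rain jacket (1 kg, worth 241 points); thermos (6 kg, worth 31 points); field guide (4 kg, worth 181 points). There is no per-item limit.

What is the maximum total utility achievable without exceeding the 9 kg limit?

Best packing: 9×rain jacket — 9 kg, 2169 total.

2169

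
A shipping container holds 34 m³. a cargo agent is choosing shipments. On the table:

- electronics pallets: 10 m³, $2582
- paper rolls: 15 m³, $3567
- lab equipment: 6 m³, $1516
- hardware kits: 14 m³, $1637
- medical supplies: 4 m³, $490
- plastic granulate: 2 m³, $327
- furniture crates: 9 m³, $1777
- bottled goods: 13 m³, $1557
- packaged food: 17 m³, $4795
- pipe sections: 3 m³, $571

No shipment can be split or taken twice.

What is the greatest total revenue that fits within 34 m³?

8893

Best packing: electronics pallets + lab equipment + packaged food — 33 m³, 8893 total.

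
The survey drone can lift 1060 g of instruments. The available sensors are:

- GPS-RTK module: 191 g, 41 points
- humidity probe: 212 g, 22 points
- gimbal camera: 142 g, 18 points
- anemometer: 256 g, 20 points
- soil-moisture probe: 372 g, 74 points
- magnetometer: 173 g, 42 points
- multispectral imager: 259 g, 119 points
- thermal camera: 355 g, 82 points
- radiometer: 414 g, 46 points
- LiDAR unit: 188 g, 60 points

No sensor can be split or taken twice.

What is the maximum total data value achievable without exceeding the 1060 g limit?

303

By data value per g: multispectral imager 0.46, LiDAR unit 0.32, magnetometer 0.24, thermal camera 0.23 lead.
Magnetometer + multispectral imager + thermal camera + LiDAR unit uses 975 of the 1060 g and totals 303.
Nothing else within 1060 g beats 303.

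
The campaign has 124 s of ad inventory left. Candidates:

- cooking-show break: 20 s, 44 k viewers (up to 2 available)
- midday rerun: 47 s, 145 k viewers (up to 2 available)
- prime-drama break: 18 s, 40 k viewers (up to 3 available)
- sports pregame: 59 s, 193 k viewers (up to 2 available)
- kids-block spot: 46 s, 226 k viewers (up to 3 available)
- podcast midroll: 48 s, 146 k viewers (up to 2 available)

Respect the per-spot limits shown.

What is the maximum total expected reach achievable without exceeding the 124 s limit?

The ratio heuristic lands on prime-drama break + 2×kids-block spot (492) but leaves 14 s idle.
Dropping prime-drama break frees 18 s; slotting in cooking-show break (20 s) lifts the total to 496 at 112 s.
That's the maximum — no swap from here does better than 496.

496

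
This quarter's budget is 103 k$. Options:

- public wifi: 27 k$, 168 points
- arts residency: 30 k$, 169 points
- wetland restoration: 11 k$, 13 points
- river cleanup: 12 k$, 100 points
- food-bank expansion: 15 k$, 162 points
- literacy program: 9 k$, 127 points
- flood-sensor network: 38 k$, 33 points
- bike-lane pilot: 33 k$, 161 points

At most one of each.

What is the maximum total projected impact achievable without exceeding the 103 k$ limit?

Taking public wifi + arts residency + river cleanup + food-bank expansion + literacy program: 93 k$ used, 726 in projected impact.
Every other selection either busts 103 k$ or fails to beat 726.

726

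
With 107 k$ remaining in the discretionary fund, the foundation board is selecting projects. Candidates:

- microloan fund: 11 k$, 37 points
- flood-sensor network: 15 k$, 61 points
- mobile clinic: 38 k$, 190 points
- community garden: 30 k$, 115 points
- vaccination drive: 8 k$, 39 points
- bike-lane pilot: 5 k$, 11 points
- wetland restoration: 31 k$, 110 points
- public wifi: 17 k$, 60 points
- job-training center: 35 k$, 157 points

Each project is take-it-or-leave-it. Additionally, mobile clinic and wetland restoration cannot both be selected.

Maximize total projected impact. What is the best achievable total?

484

Microloan fund + flood-sensor network + mobile clinic + vaccination drive + job-training center uses 107 of the 107 k$ and totals 484.
The closest alternative, flood-sensor network + mobile clinic + public wifi + job-training center, reaches only 468.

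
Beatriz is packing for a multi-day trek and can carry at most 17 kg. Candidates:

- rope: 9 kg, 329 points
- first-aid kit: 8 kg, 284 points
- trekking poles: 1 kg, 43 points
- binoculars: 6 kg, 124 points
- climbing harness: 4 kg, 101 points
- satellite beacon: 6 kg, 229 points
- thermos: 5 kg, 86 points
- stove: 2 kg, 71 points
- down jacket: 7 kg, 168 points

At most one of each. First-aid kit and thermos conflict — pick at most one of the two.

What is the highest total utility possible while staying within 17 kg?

The ratio heuristic lands on rope + trekking poles + satellite beacon (601) but leaves 1 kg idle.
Replace trekking poles with stove: the trade gains 28 net, giving 629 at 17 kg.
The closest alternative, first-aid kit + trekking poles + satellite beacon + stove, reaches only 627.

629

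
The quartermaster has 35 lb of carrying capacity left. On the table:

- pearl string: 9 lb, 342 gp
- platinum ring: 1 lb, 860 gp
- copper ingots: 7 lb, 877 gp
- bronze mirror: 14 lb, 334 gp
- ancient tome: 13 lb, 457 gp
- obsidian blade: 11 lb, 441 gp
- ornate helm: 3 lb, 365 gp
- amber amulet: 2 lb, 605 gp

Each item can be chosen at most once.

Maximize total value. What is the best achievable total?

3506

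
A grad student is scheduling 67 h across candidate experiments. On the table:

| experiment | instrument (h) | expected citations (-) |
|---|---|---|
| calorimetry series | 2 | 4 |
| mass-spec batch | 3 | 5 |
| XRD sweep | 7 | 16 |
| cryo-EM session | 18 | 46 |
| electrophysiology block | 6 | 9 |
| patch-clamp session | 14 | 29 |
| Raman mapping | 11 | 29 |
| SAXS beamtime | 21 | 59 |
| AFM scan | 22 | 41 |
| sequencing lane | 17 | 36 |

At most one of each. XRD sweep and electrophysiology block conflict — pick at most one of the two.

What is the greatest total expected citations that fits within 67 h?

170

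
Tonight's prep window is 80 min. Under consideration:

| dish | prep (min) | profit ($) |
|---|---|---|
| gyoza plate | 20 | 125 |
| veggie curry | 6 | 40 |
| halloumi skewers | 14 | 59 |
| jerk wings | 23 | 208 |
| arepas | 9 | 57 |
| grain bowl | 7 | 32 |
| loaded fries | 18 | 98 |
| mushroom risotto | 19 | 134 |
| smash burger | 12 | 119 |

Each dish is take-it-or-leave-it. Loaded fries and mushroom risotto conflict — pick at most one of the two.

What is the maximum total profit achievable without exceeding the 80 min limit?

Filling by ratio: veggie curry + jerk wings + arepas + grain bowl + mushroom risotto + smash burger for 590, with 4 min left unused.
Replace arepas and grain bowl with gyoza plate: the trade gains 36 net, giving 626 at 80 min.
No other feasible combination exceeds 626.

626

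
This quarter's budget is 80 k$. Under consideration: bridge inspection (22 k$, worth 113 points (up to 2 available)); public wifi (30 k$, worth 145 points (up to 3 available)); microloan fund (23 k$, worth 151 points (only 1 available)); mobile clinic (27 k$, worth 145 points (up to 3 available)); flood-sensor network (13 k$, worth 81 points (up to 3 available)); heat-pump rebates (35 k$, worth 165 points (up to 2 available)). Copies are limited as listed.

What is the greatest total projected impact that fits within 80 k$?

458

Filling by ratio: microloan fund + 3×flood-sensor network for 394, with 18 k$ left unused.
The 13 k$ tied up in flood-sensor network is better spent on mobile clinic — total rises to 458 (76 k$).
No other feasible combination exceeds 458.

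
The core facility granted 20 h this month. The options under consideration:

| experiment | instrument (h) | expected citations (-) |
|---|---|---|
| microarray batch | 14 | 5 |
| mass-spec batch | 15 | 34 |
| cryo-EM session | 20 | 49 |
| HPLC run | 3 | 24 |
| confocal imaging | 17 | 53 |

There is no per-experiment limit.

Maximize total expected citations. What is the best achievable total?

6×HPLC run uses 18 of the 20 h and totals 144.
The spare 2 h is too small for any remaining experiment, and no exchange beats 144.

144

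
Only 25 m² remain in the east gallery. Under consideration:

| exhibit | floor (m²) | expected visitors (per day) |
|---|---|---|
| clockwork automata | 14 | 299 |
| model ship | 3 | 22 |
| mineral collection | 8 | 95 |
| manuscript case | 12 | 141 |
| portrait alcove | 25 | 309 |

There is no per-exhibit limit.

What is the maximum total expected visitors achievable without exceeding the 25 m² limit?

416

Taking clockwork automata + model ship + mineral collection: 25 m² used, 416 in expected visitors.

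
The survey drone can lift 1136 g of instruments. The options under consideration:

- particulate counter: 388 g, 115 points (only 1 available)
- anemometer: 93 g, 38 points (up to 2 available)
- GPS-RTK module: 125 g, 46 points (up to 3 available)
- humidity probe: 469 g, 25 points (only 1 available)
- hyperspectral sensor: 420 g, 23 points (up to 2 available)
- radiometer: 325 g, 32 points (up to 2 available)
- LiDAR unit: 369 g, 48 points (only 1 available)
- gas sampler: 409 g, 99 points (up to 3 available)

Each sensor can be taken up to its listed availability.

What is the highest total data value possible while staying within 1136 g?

A density-first pass picks particulate counter + 2×anemometer + 3×GPS-RTK module — 329 at 949 g.
Dropping 2×GPS-RTK module frees 250 g; slotting in gas sampler (409 g) lifts the total to 336 at 1108 g.

336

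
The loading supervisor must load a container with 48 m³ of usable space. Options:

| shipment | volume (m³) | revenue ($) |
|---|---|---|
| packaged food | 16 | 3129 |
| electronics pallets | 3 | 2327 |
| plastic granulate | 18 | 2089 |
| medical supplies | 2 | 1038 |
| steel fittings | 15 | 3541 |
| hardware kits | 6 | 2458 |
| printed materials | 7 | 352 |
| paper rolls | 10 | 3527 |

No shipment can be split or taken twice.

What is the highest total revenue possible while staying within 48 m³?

13562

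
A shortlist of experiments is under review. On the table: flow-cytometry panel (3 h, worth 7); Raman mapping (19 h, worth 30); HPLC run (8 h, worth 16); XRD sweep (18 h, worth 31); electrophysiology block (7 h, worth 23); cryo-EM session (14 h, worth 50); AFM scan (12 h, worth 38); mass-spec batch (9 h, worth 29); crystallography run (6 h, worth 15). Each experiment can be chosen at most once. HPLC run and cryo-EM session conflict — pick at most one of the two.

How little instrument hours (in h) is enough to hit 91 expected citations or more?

Minimise h subject to total expected citations ≥ 91.
Taking flow-cytometry panel + cryo-EM session + AFM scan gives 95 (≥ 91) for 29 h.
No combination under 29 h hits 91.

29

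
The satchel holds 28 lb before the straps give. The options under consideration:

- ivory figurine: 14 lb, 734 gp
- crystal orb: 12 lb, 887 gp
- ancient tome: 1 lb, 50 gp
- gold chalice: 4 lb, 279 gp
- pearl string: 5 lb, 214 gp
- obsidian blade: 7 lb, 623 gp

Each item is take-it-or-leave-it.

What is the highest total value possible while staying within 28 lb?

Ranking by ratio (value/lb): obsidian blade 89.00, crystal orb 73.92, gold chalice 69.75.
Taking the top-ratio items first gives crystal orb + ancient tome + gold chalice + obsidian blade for 1839 (24 lb).
Dropping ancient tome frees 1 lb; slotting in pearl string (5 lb) lifts the total to 2003 at 28 lb.

2003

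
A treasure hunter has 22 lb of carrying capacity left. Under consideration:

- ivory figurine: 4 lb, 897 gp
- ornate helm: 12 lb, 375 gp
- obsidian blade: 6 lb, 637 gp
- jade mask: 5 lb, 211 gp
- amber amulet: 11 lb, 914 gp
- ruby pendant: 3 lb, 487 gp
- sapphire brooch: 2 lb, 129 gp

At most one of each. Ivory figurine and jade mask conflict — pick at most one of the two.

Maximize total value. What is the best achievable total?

2448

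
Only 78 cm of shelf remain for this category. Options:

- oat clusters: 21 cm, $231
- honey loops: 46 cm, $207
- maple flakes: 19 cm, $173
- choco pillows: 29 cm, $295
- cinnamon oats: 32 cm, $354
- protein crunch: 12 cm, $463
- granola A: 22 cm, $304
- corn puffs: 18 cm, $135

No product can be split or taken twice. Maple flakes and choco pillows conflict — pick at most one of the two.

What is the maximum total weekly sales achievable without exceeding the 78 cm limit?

Greedy by ratio would take cinnamon oats + protein crunch + granola A: 66 cm used, total 1121.
Replace cinnamon oats with oat clusters + maple flakes: the trade gains 50 net, giving 1171 at 74 cm.
Nothing else feasible within 78 cm beats 1171.

1171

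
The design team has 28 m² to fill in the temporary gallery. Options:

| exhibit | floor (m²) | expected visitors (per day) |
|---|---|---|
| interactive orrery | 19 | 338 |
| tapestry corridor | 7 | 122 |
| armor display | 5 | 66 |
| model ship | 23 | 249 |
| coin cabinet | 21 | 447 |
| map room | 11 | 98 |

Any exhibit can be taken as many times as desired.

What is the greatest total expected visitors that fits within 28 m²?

569

Taking tapestry corridor + coin cabinet: 28 m² used, 569 in expected visitors.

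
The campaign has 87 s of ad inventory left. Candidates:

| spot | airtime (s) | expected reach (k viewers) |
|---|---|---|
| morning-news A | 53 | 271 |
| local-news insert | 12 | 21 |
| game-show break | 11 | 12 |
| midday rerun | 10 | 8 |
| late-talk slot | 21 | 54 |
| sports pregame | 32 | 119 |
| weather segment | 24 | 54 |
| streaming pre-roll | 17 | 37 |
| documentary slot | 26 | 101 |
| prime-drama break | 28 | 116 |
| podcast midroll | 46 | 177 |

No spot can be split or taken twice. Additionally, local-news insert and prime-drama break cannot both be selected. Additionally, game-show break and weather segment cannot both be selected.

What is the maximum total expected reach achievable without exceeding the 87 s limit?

The ratio heuristic lands on morning-news A + prime-drama break (387) but leaves 6 s idle.
Replace prime-drama break with sports pregame: the trade gains 3 net, giving 390 at 85 s.
Next best is morning-news A + prime-drama break at 387 (81 s) — short by 3.

390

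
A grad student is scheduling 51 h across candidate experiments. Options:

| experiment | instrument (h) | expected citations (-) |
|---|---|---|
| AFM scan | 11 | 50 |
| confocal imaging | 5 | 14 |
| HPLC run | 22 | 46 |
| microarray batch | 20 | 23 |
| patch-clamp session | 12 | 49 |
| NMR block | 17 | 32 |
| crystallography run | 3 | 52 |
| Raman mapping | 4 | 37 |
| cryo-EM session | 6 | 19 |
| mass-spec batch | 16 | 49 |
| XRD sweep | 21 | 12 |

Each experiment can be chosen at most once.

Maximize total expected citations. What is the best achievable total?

A density-first pass picks AFM scan + confocal imaging + patch-clamp session + crystallography run + Raman mapping + cryo-EM session — 221 at 41 h.
Replace cryo-EM session with mass-spec batch: the trade gains 30 net, giving 251 at 51 h.

251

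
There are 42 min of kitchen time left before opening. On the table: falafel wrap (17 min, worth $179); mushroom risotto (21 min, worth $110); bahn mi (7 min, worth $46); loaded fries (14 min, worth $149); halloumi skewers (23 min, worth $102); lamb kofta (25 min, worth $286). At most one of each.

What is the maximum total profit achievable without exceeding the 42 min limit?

Density check — lamb kofta 11.44, loaded fries 10.64, falafel wrap 10.53, bahn mi 6.57 are the best per min.
The ratio heuristic lands on loaded fries + lamb kofta (435) but leaves 3 min idle.
The 14 min tied up in loaded fries is better spent on falafel wrap — total rises to 465 (42 min).

465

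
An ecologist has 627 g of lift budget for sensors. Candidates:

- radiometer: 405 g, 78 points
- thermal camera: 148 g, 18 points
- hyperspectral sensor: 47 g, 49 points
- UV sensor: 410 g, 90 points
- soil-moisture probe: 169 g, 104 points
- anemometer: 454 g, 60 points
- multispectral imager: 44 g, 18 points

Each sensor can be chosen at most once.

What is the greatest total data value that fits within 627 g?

By data value per g: hyperspectral sensor 1.04, soil-moisture probe 0.62, multispectral imager 0.41, UV sensor 0.22 lead.
Taking the top-ratio sensors first gives thermal camera + hyperspectral sensor + soil-moisture probe + multispectral imager for 189 (408 g).
Dropping thermal camera and multispectral imager frees 192 g; slotting in UV sensor (410 g) lifts the total to 243 at 626 g.

243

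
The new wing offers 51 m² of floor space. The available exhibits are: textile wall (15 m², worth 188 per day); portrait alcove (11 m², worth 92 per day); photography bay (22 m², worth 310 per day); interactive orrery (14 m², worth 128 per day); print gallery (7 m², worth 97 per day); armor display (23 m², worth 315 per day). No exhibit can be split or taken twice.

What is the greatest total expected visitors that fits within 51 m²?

626

Filling by ratio: textile wall + photography bay + print gallery for 595, with 7 m² left unused.
Replace print gallery with interactive orrery: the trade gains 31 net, giving 626 at 51 m².
No other feasible combination exceeds 626.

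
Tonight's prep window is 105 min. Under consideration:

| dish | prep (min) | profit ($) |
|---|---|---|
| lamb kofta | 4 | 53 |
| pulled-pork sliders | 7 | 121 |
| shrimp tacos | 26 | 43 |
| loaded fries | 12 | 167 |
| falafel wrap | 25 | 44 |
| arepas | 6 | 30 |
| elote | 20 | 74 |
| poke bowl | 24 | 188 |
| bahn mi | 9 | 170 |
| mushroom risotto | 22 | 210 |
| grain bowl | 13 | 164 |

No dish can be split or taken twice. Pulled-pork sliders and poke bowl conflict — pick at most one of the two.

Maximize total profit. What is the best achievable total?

1026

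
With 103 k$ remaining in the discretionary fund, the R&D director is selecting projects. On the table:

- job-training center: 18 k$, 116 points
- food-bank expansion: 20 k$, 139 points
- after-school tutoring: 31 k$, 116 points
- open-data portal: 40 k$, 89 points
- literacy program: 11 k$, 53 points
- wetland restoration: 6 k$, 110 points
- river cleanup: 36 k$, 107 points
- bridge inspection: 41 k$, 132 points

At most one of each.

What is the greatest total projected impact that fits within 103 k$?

Ranking by ratio (projected impact/k$): wetland restoration 18.33, food-bank expansion 6.95, job-training center 6.44, literacy program 4.82.
The ratio heuristic lands on job-training center + food-bank expansion + after-school tutoring + literacy program + wetland restoration (534) but leaves 17 k$ idle.
The 31 k$ tied up in after-school tutoring is better spent on bridge inspection — total rises to 550 (96 k$).

550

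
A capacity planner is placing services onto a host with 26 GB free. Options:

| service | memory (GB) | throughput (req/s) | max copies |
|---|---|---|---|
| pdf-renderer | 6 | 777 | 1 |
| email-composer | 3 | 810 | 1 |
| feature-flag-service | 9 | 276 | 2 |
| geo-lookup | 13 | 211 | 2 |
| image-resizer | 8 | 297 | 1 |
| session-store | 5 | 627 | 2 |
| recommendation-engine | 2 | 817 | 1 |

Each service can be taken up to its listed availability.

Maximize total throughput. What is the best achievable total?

Ranking by ratio (throughput/GB): recommendation-engine 408.50, email-composer 270.00, pdf-renderer 129.50, session-store 125.40.
The ratio ordering already packs tightly: pdf-renderer + email-composer + 2×session-store + recommendation-engine, 21 GB, 3658.
Nothing else within 26 GB beats 3658.

3658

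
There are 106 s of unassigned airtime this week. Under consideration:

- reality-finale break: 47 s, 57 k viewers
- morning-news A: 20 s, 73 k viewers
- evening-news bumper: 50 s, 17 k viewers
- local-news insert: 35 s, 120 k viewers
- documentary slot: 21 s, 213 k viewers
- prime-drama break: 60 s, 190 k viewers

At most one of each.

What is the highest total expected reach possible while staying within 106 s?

Density check — documentary slot 10.14, morning-news A 3.65, local-news insert 3.43, prime-drama break 3.17 are the best per s.
Filling by ratio: morning-news A + local-news insert + documentary slot for 406, with 30 s left unused.
Dropping local-news insert frees 35 s; slotting in prime-drama break (60 s) lifts the total to 476 at 101 s.

476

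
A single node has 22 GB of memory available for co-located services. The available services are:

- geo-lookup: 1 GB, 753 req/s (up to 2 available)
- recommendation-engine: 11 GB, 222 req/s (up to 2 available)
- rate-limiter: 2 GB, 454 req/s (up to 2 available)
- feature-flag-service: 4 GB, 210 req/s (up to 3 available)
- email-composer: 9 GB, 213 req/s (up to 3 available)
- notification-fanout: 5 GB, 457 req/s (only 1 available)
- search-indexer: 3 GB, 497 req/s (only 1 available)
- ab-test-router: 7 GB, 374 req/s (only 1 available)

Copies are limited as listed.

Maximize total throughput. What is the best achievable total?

3788

Density check — geo-lookup 753.00, rate-limiter 227.00, search-indexer 165.67, notification-fanout 91.40 are the best per GB.
Taking the top-ratio services first gives 2×geo-lookup + 2×rate-limiter + notification-fanout + search-indexer + ab-test-router for 3742 (21 GB).
Replace ab-test-router with 2×feature-flag-service: the trade gains 46 net, giving 3788 at 22 GB.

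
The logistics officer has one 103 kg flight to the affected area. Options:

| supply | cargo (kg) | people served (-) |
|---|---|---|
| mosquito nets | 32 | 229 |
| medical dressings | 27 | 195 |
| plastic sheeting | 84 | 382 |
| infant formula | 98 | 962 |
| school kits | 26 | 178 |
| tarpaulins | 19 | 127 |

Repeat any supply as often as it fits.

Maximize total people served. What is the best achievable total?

The ratio ordering already packs tightly: infant formula, 98 kg, 962.
No other feasible combination exceeds 962.

962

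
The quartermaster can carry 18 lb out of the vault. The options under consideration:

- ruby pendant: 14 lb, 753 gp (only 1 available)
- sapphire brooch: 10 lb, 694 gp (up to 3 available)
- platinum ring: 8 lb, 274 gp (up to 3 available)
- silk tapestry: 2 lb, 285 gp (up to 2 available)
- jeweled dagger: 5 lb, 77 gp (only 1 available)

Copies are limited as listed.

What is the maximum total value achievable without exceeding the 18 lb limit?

A density-first pass picks sapphire brooch + 2×silk tapestry — 1264 at 14 lb.
The 10 lb tied up in sapphire brooch is better spent on ruby pendant — total rises to 1323 (18 lb).
Every other selection either busts 18 lb or exceeds an availability limit or fails to beat 1323.

1323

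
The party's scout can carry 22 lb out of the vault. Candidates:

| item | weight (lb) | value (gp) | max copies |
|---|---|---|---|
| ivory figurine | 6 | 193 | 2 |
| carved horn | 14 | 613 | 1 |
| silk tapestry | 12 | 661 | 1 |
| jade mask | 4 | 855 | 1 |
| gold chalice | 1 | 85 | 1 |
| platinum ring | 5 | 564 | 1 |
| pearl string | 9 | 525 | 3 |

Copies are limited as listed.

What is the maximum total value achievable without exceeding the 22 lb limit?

Filling by ratio: jade mask + gold chalice + platinum ring + pearl string for 2029, with 3 lb left unused.
The 9 lb tied up in pearl string is better spent on silk tapestry — total rises to 2165 (22 lb).

2165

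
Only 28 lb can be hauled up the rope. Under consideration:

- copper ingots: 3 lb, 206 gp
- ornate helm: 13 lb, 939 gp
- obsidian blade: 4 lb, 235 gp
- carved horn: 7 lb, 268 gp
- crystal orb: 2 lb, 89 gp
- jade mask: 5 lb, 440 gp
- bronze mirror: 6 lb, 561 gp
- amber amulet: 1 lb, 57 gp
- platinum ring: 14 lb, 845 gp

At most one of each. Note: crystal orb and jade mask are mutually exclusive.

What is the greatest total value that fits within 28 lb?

By value per lb: bronze mirror 93.50, jade mask 88.00, ornate helm 72.23, copper ingots 68.67 lead.
Taking copper ingots + ornate helm + jade mask + bronze mirror + amber amulet: 28 lb used, 2203 in value.
An exhaustive check of the 512 subsets confirms 2203.

2203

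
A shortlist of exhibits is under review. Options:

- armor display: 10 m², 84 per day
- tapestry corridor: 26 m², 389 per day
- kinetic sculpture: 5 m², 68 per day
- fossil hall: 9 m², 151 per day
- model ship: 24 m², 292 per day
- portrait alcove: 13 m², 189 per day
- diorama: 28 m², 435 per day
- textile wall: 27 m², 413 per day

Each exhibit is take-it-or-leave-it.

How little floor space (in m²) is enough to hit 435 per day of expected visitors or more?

Minimise m² subject to total expected visitors ≥ 435.
diorama reaches 435 using 28 m².
No combination under 28 m² hits 435.

28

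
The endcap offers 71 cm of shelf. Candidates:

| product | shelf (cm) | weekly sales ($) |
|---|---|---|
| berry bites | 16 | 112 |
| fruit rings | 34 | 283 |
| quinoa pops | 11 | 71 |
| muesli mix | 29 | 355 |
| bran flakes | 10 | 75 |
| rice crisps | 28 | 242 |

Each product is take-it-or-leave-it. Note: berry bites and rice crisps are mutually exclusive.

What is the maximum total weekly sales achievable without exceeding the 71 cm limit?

Ranking by ratio (weekly sales/cm): muesli mix 12.24, rice crisps 8.64, fruit rings 8.32.
Muesli mix + bran flakes + rice crisps uses 67 of the 71 cm and totals 672.

672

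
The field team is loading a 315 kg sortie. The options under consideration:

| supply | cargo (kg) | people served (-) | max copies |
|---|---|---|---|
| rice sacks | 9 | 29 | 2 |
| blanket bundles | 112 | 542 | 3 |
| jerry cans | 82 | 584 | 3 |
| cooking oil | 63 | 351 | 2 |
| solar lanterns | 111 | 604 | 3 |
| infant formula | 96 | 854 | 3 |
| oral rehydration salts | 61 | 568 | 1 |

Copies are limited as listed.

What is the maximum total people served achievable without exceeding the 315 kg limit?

Ranking by ratio (people served/kg): oral rehydration salts 9.31, infant formula 8.90, jerry cans 7.12.
Taking the top-ratio supplies first gives 2×rice sacks + 2×infant formula + oral rehydration salts for 2334 (271 kg).
The 61 kg tied up in oral rehydration salts is better spent on infant formula — total rises to 2620 (306 kg).
Every other selection either busts 315 kg or exceeds an availability limit or fails to beat 2620.

2620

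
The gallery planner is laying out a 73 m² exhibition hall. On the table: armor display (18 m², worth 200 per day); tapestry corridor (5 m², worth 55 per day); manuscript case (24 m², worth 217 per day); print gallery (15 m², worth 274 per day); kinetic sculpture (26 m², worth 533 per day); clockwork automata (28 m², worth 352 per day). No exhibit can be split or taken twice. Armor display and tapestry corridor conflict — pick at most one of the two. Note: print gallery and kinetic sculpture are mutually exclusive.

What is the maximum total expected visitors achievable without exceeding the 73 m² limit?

By expected visitors per m²: kinetic sculpture 20.50, print gallery 18.27, clockwork automata 12.57 lead.
Armor display + kinetic sculpture + clockwork automata uses 72 of the 73 m² and totals 1085.

1085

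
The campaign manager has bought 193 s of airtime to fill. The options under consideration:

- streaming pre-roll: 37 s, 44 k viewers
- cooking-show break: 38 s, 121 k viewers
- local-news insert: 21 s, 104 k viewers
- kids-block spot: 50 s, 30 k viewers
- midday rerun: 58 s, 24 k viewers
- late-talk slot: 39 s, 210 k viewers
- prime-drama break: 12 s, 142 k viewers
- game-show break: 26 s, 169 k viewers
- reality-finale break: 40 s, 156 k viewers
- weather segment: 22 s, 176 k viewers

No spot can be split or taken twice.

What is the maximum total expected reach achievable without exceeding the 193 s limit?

974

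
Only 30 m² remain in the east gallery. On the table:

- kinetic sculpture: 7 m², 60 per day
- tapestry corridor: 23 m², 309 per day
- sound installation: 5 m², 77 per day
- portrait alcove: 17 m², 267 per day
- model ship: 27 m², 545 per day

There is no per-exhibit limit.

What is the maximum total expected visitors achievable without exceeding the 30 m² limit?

545

Taking model ship: 27 m² used, 545 in expected visitors.
That's the maximum — no swap from here does better than 545.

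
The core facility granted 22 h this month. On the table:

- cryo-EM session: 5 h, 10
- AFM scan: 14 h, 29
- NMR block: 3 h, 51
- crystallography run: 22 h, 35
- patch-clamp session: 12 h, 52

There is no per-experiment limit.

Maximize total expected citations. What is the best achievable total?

357

Best packing: 7×NMR block — 21 h, 357 total.
That's the maximum — no swap from here does better than 357.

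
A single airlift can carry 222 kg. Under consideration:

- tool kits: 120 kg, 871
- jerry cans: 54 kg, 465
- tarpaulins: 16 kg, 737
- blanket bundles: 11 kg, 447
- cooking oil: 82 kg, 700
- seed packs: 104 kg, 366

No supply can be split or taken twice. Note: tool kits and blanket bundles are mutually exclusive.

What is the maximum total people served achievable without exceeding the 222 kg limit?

2349

The ratio ordering already packs tightly: jerry cans + tarpaulins + blanket bundles + cooking oil, 163 kg, 2349.
Next best is tool kits + tarpaulins + cooking oil at 2308 (218 kg) — short by 41.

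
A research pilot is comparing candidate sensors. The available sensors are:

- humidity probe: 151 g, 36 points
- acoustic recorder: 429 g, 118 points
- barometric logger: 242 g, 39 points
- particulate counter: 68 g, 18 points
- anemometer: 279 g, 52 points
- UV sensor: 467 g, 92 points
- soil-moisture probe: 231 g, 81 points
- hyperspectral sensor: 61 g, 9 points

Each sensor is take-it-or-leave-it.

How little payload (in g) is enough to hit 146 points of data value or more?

Minimise g subject to total data value ≥ 146.
Taking particulate counter + anemometer + soil-moisture probe gives 151 (≥ 146) for 578 g.
Any bundle with less than 578 g falls short of 146.

578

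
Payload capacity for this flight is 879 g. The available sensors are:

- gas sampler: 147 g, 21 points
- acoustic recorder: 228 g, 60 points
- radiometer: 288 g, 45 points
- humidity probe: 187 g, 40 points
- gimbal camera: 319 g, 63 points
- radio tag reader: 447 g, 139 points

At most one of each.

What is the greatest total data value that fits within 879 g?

239

Taking acoustic recorder + humidity probe + radio tag reader: 862 g used, 239 in data value.
Runner-up gas sampler + acoustic recorder + radio tag reader tops out at 220.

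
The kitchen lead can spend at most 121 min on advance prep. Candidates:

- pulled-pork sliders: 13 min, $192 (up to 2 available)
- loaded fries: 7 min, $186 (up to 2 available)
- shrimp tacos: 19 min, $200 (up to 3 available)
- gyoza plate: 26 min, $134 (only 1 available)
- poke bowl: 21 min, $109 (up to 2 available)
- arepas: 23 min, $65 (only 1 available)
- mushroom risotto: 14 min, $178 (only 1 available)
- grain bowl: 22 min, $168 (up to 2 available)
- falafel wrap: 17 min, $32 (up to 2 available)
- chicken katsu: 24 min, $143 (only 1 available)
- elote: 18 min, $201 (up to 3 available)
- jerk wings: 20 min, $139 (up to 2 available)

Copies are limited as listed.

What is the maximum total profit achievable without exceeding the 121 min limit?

1567

Filling by ratio: 2×pulled-pork sliders + 2×loaded fries + mushroom risotto + 3×elote for 1537, with 13 min left unused.
The 27 min tied up in pulled-pork sliders and mushroom risotto is better spent on 2×shrimp tacos — total rises to 1567 (119 min).
Nothing else within 121 min beats 1567.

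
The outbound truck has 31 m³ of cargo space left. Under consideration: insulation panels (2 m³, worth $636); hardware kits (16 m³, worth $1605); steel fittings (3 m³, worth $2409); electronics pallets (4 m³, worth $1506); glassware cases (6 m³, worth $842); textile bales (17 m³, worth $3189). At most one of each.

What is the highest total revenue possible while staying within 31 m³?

Taking the top-ratio shipments first gives insulation panels + steel fittings + electronics pallets + textile bales for 7740 (26 m³).
The 2 m³ tied up in insulation panels is better spent on glassware cases — total rises to 7946 (30 m³).
Next best is insulation panels + steel fittings + electronics pallets + textile bales at 7740 (26 m³) — short by 206.

7946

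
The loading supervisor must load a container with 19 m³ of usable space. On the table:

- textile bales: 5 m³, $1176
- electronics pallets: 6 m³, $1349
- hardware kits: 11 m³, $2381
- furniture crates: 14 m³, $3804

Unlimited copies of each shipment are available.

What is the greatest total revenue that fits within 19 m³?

Density check — furniture crates 271.71, textile bales 235.20, electronics pallets 224.83 are the best per m³.
Best packing: textile bales + furniture crates — 19 m³, 4980 total.
Nothing else within 19 m³ beats 4980.

4980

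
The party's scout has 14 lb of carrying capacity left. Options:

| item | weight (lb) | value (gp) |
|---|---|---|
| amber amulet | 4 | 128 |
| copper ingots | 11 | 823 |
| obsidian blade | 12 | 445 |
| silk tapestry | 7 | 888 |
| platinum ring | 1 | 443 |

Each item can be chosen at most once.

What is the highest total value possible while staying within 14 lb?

1459

Amber amulet + silk tapestry + platinum ring uses 12 of the 14 lb and totals 1459.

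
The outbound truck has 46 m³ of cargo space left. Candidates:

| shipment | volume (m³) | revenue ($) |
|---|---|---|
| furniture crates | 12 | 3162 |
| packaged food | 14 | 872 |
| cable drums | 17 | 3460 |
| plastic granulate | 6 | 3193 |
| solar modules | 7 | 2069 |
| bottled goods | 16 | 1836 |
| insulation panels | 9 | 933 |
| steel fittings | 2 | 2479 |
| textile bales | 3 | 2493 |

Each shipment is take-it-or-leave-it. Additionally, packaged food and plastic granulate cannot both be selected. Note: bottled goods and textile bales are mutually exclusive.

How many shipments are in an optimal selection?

Best achievable revenue is 14787.
One optimal bundle: furniture crates + cable drums + plastic granulate + steel fittings + textile bales (40 m³).
Any selection reaching 14787 contains exactly 5 shipments.

5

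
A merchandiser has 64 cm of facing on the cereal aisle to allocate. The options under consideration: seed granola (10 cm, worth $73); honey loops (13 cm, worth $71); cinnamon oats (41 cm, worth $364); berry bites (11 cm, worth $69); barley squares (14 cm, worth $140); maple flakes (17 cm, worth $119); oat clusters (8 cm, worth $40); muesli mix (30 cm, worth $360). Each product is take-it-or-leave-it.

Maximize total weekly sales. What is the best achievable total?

Density check — muesli mix 12.00, barley squares 10.00, cinnamon oats 8.88 are the best per cm.
The ratio heuristic lands on seed granola + barley squares + oat clusters + muesli mix (613) but leaves 2 cm idle.
Dropping seed granola and oat clusters frees 18 cm; slotting in maple flakes (17 cm) lifts the total to 619 at 61 cm.
An exhaustive check of the 256 subsets confirms 619.

619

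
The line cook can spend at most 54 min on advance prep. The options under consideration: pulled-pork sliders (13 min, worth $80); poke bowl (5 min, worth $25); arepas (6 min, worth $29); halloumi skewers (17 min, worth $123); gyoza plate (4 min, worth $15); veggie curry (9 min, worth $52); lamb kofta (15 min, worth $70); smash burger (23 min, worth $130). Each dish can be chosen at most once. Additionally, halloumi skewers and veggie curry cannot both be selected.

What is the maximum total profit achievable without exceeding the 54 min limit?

333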